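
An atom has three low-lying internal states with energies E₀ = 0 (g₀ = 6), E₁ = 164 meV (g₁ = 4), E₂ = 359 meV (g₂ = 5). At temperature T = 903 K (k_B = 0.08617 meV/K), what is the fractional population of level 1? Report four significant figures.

k_BT = 0.08617 × 903 K = 77.8115 meV.
Eᵢ/kT = 0, 2.10766, 4.61371.
Z = Σ gᵢe^(−Eᵢ/kT) = 6·e^(−0) + 4·e^(−2.10766) + 5·e^(−4.61371) = 6.00000 + 0.486088 + 0.0495748 = 6.53566.
P₁ = g₁ e^(−E₁/kT) / Z = 0.486088/6.53566 = 0.07437.

0.07437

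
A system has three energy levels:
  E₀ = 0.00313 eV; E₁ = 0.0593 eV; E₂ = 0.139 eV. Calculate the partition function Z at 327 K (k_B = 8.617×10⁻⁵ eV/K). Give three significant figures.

k_BT = 8.617×10⁻⁵ × 327 K = 0.028178 eV.
Eᵢ/kT = 0.11108, 2.1045, 4.9329.
Z = Σ e^(−Eᵢ/kT) = e^(−0.11108) + e^(−2.1045) + e^(−4.9329) = 0.89487 + 0.12191 + 0.0072056 = 1.0240.

Z = 1.02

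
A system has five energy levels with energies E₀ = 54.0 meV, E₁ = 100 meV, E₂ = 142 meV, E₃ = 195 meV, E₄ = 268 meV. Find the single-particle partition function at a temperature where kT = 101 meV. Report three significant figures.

Z = 1.42

Eᵢ/kT = 0.53465, 0.99010, 1.4059, 1.9307, 2.6535.
Z = Σ e^(−Eᵢ/kT) = e^(−0.53465) + e^(−0.99010) + e^(−1.4059) + e^(−1.9307) + e^(−2.6535) = 0.58587 + 0.37154 + 0.24515 + 0.14505 + 0.070404 = 1.4180.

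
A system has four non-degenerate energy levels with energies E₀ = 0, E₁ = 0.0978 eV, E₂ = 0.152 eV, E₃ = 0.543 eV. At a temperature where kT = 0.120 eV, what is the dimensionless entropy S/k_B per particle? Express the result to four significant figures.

Eᵢ/kT = 0, 0.815000, 1.26667, 4.52500.
Z = Σ e^(−Eᵢ/kT) = e^(−0) + e^(−0.815000) + e^(−1.26667) + e^(−4.52500) = 1.00000 + 0.442639 + 0.281768 + 0.0108347 = 1.73524.
⟨E⟩ = Σ EᵢPᵢ = 0.0530198 eV.
S/k_B = ln Z + ⟨E⟩/kT = ln(1.73524) + 0.0530198/0.120 = 0.551146 + 0.441832 = 0.9930.

0.9930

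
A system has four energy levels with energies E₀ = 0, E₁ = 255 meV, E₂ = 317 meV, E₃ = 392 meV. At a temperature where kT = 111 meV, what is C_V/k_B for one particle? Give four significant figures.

0.9730

Eᵢ/kT = 0, 2.29730, 2.85586, 3.53153.
Z = Σ e^(−Eᵢ/kT) = e^(−0) + e^(−2.29730) + e^(−2.85586) + e^(−3.53153) = 1.00000 + 0.100530 + 0.0575063 + 0.0292601 = 1.18730.
⟨E⟩ = 46.6054 meV, ⟨E²⟩ = 14159.8 meV².
C_V/k_B = (⟨E²⟩ − ⟨E⟩²)/(kT)² = (14159.8 − 2172.06)/12321.0 = 0.9730.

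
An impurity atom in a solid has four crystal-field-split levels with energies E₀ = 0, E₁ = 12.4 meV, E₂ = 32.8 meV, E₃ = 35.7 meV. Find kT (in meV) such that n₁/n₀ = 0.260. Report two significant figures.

n₁/n₀ = exp[−(E₁−E₀)/kT] = 0.260.
⇒ (E₁−E₀)/kT = ln(1/0.260) = ln(3.846) = 1.347.
kT = 12.4 meV / 1.347 = 9.2 meV.

9.2 meV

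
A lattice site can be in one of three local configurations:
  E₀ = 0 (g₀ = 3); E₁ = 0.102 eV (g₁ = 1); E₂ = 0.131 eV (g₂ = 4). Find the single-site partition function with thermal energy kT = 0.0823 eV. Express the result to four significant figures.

Z = 4.104

Eᵢ/kT = 0, 1.23937, 1.59174.
Z = Σ gᵢe^(−Eᵢ/kT) = 3·e^(−0) + 1·e^(−1.23937) + 4·e^(−1.59174) = 3.00000 + 0.289567 + 0.814284 = 4.10385.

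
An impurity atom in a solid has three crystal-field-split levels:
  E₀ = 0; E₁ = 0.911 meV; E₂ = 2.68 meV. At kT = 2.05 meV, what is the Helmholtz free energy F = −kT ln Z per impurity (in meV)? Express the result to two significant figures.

-1.3 meV

Eᵢ/kT = 0, 0.4444, 1.307.
Z = Σ e^(−Eᵢ/kT) = e^(−0) + e^(−0.4444) + e^(−1.307) = 1.000 + 0.6412 + 0.2706 = 1.912.
F = −kT ln Z = −2.05 × ln(1.912) = −2.05 × 0.6481 = -1.3 meV.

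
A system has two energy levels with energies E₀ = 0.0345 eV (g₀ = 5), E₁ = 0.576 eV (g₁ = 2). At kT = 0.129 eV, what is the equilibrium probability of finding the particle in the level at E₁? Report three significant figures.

0.00598

Eᵢ/kT = 0.26744, 4.4651.
Z = Σ gᵢe^(−Eᵢ/kT) = 5·e^(−0.26744) + 2·e^(−4.4651) = 3.8267 + 0.023007 = 3.8497.
P₁ = g₁ e^(−E₁/kT) / Z = 0.023007/3.8497 = 0.00598.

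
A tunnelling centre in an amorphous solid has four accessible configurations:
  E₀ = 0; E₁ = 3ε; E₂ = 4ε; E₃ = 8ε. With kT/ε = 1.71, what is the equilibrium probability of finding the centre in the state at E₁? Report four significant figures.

Eᵢ/kT = 0, 1.75439, 2.33918, 4.67836.
Z = Σ e^(−Eᵢ/kT) = e^(−0) + e^(−1.75439) + e^(−2.33918) + e^(−4.67836) = 1.00000 + 0.173013 + 0.0964067 + 0.00929424 = 1.27871.
P₁ = e^(−E₁/kT) / Z = 0.173013/1.27871 = 0.1353.

0.1353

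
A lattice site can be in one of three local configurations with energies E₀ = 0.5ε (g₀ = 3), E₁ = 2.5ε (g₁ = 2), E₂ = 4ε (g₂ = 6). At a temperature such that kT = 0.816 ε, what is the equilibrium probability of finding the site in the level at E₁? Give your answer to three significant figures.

Eᵢ/kT = 0.61275, 3.0637, 4.9020.
Z = Σ gᵢe^(−Eᵢ/kT) = 3·e^(−0.61275) + 2·e^(−3.0637) + 6·e^(−4.9020) = 1.6256 + 0.093429 + 0.044590 = 1.7636.
P₁ = g₁ e^(−E₁/kT) / Z = 0.093429/1.7636 = 0.0530.

0.0530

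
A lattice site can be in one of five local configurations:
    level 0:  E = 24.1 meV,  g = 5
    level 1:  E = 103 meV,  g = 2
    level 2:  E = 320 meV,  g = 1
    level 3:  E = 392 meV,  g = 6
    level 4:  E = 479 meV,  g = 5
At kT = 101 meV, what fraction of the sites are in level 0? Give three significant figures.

0.809

Eᵢ/kT = 0.23861, 1.0198, 3.1683, 3.8812, 4.7426.
Z = Σ gᵢe^(−Eᵢ/kT) = 5·e^(−0.23861) + 2·e^(−1.0198) + 1·e^(−3.1683) + 6·e^(−3.8812) + 5·e^(−4.7426) = 3.9386 + 0.72133 + 0.042075 + 0.12376 + 0.043580 = 4.8693.
P₀ = g₀ e^(−E₀/kT) / Z = 3.9386/4.8693 = 0.809.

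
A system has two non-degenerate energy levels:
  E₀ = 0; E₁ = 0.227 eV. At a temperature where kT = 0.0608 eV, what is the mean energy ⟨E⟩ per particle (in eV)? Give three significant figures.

0.00530 eV

Eᵢ/kT = 0, 3.7336.
Z = Σ e^(−Eᵢ/kT) = e^(−0) + e^(−3.7336) = 1.0000 + 0.023907 = 1.0239.
⟨E⟩ = Σ Eᵢ e^(−Eᵢ/kT) / Z = (0·1.0000 + 0.227·0.023907) / 1.0239 = 0.00530 eV.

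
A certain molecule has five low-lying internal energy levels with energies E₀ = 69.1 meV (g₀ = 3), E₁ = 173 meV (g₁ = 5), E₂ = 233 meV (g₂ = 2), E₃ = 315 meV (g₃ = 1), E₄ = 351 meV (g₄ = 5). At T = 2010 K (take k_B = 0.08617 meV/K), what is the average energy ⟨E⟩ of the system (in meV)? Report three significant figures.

k_BT = 0.08617 × 2010 K = 173.20 meV.
Eᵢ/kT = 0.39896, 0.99885, 1.3453, 1.8187, 2.0266.
Z = Σ gᵢe^(−Eᵢ/kT) = 3·e^(−0.39896) + 5·e^(−0.99885) + 2·e^(−1.3453) + 1·e^(−1.8187) + 5·e^(−2.0266) = 2.0131 + 1.8415 + 0.52092 + 0.16224 + 0.65891 = 5.1967.
⟨E⟩ = Σ Eᵢ gᵢe^(−Eᵢ/kT) / Z = (69.1·2.0131 + 173·1.8415 + 233·0.52092 + 315·0.16224 + 351·0.65891) / 5.1967 = 166 meV.

166 meV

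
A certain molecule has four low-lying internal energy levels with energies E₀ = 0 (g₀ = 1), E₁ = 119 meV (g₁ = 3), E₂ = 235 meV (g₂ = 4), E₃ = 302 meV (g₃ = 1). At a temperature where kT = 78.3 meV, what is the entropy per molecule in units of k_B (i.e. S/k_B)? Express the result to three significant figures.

Eᵢ/kT = 0, 1.5198, 3.0013, 3.8570.
Z = Σ gᵢe^(−Eᵢ/kT) = 1·e^(−0) + 3·e^(−1.5198) + 4·e^(−3.0013) + 1·e^(−3.8570) = 1.0000 + 0.65627 + 0.19889 + 0.021131 = 1.8763.
⟨E⟩ = Σ EᵢPᵢ = 69.934 meV.
S/k_B = ln Z + ⟨E⟩/kT = ln(1.8763) + 69.934/78.3 = 0.62930 + 0.89315 = 1.52.

1.52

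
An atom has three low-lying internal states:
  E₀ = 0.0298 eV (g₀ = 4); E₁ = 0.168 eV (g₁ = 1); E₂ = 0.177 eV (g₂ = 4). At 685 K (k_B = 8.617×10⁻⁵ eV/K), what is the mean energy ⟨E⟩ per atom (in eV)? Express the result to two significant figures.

0.044 eV

k_BT = 8.617×10⁻⁵ × 685 K = 0.05903 eV.
Eᵢ/kT = 0.5048, 2.846, 2.998.
Z = Σ gᵢe^(−Eᵢ/kT) = 4·e^(−0.5048) + 1·e^(−2.846) + 4·e^(−2.998) = 2.415 + 0.05808 + 0.1995 = 2.673.
⟨E⟩ = Σ Eᵢ gᵢe^(−Eᵢ/kT) / Z = (0.0298·2.415 + 0.168·0.05808 + 0.177·0.1995) / 2.673 = 0.044 eV.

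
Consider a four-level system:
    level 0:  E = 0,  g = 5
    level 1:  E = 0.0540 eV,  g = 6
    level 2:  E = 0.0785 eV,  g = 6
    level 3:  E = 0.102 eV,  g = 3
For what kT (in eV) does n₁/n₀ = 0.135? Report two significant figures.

0.025 eV

n₁/n₀ = (g₁/g₀) exp[−(E₁−E₀)/kT] = 0.135.
⇒ (E₁−E₀)/kT = ln((6/5)/0.135) = ln(8.889) = 2.185.
kT = 0.0540 eV / 2.185 = 0.025 eV.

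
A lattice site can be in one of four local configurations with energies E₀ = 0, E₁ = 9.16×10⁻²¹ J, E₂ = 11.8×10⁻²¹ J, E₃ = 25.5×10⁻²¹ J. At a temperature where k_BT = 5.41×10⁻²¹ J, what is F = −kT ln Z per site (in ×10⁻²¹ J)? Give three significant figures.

Eᵢ/kT = 0, 1.6932, 2.1811, 4.7135.
Z = Σ e^(−Eᵢ/kT) = e^(−0) + e^(−1.6932) + e^(−2.1811) + e^(−4.7135) = 1.0000 + 0.18393 + 0.11292 + 0.0089733 = 1.3058.
F = −kT ln Z = −5.41 × ln(1.3058) = −5.41 × 0.26682 = -1.44 ×10⁻²¹ J.

-1.44 ×10⁻²¹ J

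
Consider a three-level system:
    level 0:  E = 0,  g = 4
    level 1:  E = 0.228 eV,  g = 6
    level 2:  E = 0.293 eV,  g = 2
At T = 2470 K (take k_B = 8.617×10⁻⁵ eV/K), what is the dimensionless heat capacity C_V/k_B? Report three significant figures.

0.310

k_BT = 8.617×10⁻⁵ × 2470 K = 0.21284 eV.
Eᵢ/kT = 0, 1.0712, 1.3766.
Z = Σ gᵢe^(−Eᵢ/kT) = 4·e^(−0) + 6·e^(−1.0712) + 2·e^(−1.3766) = 4.0000 + 2.0556 + 0.50487 = 6.5605.
⟨E⟩ = 0.093987 eV, ⟨E²⟩ = 0.022895 eV².
C_V/k_B = (⟨E²⟩ − ⟨E⟩²)/(kT)² = (0.022895 − 0.0088336)/0.045301 = 0.310.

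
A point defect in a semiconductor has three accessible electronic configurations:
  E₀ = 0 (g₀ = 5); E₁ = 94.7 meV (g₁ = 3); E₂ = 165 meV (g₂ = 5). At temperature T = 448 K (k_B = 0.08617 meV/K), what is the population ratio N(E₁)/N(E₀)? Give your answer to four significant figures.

0.05162

k_BT = 0.08617 × 448 K = 38.6042 meV.
n₁/n₀ = (g₁/g₀) exp[−(E₁−E₀)/kT] = (3/5) × exp(−(94.7 meV)/(38.6042 meV)) = (3/5) × exp(-2.45310) = 0.05162.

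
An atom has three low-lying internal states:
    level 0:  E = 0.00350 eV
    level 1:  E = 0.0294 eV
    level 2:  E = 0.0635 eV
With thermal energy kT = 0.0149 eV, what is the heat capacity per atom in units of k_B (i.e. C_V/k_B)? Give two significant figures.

Eᵢ/kT = 0.2349, 1.973, 4.262.
Z = Σ e^(−Eᵢ/kT) = e^(−0.2349) + e^(−1.973) + e^(−4.262) = 0.7906 + 0.1390 + 0.01409 = 0.9437.
⟨E⟩ = 0.008211 eV, ⟨E²⟩ = 0.0001978 eV².
C_V/k_B = (⟨E²⟩ − ⟨E⟩²)/(kT)² = (0.0001978 − 0.00006742)/0.0002220 = 0.59.

0.59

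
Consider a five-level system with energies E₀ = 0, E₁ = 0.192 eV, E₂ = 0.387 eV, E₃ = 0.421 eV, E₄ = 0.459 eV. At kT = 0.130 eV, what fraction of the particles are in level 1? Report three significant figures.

0.169

Eᵢ/kT = 0, 1.4769, 2.9769, 3.2385, 3.5308.
Z = Σ e^(−Eᵢ/kT) = e^(−0) + e^(−1.4769) + e^(−2.9769) + e^(−3.2385) + e^(−3.5308) = 1.0000 + 0.22834 + 0.050951 + 0.039223 + 0.029281 = 1.3478.
P₁ = e^(−E₁/kT) / Z = 0.22834/1.3478 = 0.169.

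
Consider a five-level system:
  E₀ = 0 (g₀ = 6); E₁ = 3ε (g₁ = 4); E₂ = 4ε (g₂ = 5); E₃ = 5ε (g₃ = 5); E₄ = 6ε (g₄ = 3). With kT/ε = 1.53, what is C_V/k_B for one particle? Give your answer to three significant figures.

Eᵢ/kT = 0, 1.9608, 2.6144, 3.2680, 3.9216.
Z = Σ gᵢe^(−Eᵢ/kT) = 6·e^(−0) + 4·e^(−1.9608) + 5·e^(−2.6144) + 5·e^(−3.2680) + 3·e^(−3.9216) = 6.0000 + 0.56298 + 0.36606 + 0.19041 + 0.059428 = 7.1789.
⟨E⟩ = 0.62152 ε, ⟨E²⟩ = 2.4828 ε².
C_V/k_B = (⟨E²⟩ − ⟨E⟩²)/(kT)² = (2.4828 − 0.38629)/2.3409 = 0.896.

0.896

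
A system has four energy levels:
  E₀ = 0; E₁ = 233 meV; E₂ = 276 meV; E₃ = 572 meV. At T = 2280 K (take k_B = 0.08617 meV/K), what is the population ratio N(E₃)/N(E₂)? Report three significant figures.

0.222

k_BT = 0.08617 × 2280 K = 196.47 meV.
n₃/n₂ = exp[−(E₃−E₂)/kT] = exp(−(296 meV)/(196.47 meV)) = exp(-1.5066) = 0.222.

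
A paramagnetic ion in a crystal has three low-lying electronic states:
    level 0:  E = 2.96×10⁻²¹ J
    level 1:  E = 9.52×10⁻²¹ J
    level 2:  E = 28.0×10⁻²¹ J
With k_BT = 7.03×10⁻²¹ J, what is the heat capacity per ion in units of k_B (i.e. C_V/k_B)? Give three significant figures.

0.386

Eᵢ/kT = 0.42105, 1.3542, 3.9829.
Z = Σ e^(−Eᵢ/kT) = e^(−0.42105) + e^(−1.3542) + e^(−3.9829) = 0.65636 + 0.25815 + 0.018632 = 0.93314.
⟨E⟩ = 5.2748, ⟨E²⟩ = 46.890.
C_V/k_B = (⟨E²⟩ − ⟨E⟩²)/(kT)² = (46.890 − 27.824)/49.421 = 0.386.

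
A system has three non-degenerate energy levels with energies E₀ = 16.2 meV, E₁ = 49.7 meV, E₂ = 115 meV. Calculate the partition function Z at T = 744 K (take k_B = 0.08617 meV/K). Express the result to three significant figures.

Z = 1.40

k_BT = 0.08617 × 744 K = 64.110 meV.
Eᵢ/kT = 0.25269, 0.77523, 1.7938.
Z = Σ e^(−Eᵢ/kT) = e^(−0.25269) + e^(−0.77523) + e^(−1.7938) = 0.77671 + 0.46060 + 0.16633 = 1.4036.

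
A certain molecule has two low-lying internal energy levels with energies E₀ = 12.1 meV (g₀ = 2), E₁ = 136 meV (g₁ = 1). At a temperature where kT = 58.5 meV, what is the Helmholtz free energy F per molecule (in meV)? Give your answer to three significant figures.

Eᵢ/kT = 0.20684, 2.3248.
Z = Σ gᵢe^(−Eᵢ/kT) = 2·e^(−0.20684) + 1·e^(−2.3248) = 1.6263 + 0.097803 = 1.7241.
F = −kT ln Z = −58.5 × ln(1.7241) = −58.5 × 0.54471 = -31.9 meV.

-31.9 meV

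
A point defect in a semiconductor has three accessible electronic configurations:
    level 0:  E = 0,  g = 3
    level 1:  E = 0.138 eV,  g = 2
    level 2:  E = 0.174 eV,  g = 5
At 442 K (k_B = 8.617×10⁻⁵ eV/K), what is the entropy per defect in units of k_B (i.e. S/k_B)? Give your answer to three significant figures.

1.27

k_BT = 8.617×10⁻⁵ × 442 K = 0.038087 eV.
Eᵢ/kT = 0, 3.6233, 4.5685.
Z = Σ gᵢe^(−Eᵢ/kT) = 3·e^(−0) + 2·e^(−3.6233) + 5·e^(−4.5685) = 3.0000 + 0.053389 + 0.051868 = 3.1053.
⟨E⟩ = Σ EᵢPᵢ = 0.0052789 eV.
S/k_B = ln Z + ⟨E⟩/kT = ln(3.1053) + 0.0052789/0.038087 = 1.1331 + 0.13860 = 1.27.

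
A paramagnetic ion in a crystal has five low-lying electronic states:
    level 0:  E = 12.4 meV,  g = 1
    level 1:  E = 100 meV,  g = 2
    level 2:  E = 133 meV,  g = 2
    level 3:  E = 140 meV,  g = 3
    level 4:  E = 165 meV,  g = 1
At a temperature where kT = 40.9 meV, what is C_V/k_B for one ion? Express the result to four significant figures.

Eᵢ/kT = 0.303178, 2.44499, 3.25183, 3.42298, 4.03423.
Z = Σ gᵢe^(−Eᵢ/kT) = 1·e^(−0.303178) + 2·e^(−2.44499) + 2·e^(−3.25183) + 3·e^(−3.42298) + 1·e^(−4.03423) = 0.738468 + 0.173454 + 0.0774066 + 0.0978453 + 0.0176993 = 1.10487.
⟨E⟩ = 48.3461 meV, ⟨E²⟩ = 5083.82 meV².
C_V/k_B = (⟨E²⟩ − ⟨E⟩²)/(kT)² = (5083.82 − 2337.35)/1672.81 = 1.642.

1.642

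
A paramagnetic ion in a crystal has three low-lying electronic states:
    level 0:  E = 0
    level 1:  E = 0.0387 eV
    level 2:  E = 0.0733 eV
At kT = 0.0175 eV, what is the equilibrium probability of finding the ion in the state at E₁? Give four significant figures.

Eᵢ/kT = 0, 2.21143, 4.18857.
Z = Σ e^(−Eᵢ/kT) = e^(−0) + e^(−2.21143) + e^(−4.18857) = 1.00000 + 0.109544 + 0.0151680 = 1.12471.
P₁ = e^(−E₁/kT) / Z = 0.109544/1.12471 = 0.09740.

0.09740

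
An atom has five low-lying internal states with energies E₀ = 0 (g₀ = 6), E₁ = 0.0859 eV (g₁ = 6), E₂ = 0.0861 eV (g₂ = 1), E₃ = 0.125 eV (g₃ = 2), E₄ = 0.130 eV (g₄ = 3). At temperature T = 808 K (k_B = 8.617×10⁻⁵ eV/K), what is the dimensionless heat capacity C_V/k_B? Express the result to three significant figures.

0.453

k_BT = 8.617×10⁻⁵ × 808 K = 0.069625 eV.
Eᵢ/kT = 0, 1.2338, 1.2366, 1.7953, 1.8671.
Z = Σ gᵢe^(−Eᵢ/kT) = 6·e^(−0) + 6·e^(−1.2338) + 1·e^(−1.2366) + 2·e^(−1.7953) + 3·e^(−1.8671) = 6.0000 + 1.7471 + 0.29037 + 0.33216 + 0.46371 = 8.8333.
⟨E⟩ = 0.031345 eV, ⟨E²⟩ = 0.0031778 eV².
C_V/k_B = (⟨E²⟩ − ⟨E⟩²)/(kT)² = (0.0031778 − 0.00098251)/0.0048476 = 0.453.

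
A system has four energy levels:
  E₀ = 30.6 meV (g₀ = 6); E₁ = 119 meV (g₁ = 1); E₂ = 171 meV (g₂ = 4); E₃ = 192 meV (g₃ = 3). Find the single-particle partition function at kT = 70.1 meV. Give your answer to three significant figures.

Eᵢ/kT = 0.43652, 1.6976, 2.4394, 2.7389.
Z = Σ gᵢe^(−Eᵢ/kT) = 6·e^(−0.43652) + 1·e^(−1.6976) + 4·e^(−2.4394) + 3·e^(−2.7389) = 3.8777 + 0.18312 + 0.34885 + 0.19392 = 4.6036.

Z = 4.60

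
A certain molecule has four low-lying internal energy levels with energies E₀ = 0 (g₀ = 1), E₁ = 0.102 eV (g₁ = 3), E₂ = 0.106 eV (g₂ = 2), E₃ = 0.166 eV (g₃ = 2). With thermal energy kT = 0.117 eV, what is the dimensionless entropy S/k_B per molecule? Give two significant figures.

Eᵢ/kT = 0, 0.8718, 0.9060, 1.419.
Z = Σ gᵢe^(−Eᵢ/kT) = 1·e^(−0) + 3·e^(−0.8718) + 2·e^(−0.9060) + 2·e^(−1.419) = 1.000 + 1.255 + 0.8083 + 0.4839 = 3.547.
⟨E⟩ = Σ EᵢPᵢ = 0.08289 eV.
S/k_B = ln Z + ⟨E⟩/kT = ln(3.547) + 0.08289/0.117 = 1.266 + 0.7085 = 2.0.

2.0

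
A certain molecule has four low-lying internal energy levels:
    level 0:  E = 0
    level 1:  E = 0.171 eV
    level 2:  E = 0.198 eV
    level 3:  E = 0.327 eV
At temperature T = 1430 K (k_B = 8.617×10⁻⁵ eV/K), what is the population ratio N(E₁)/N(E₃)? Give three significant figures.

k_BT = 8.617×10⁻⁵ × 1430 K = 0.12322 eV.
n₁/n₃ = exp[−(E₁−E₃)/kT] = exp(−(-0.156 eV)/(0.12322 eV)) = exp(1.2660) = 3.55.

3.55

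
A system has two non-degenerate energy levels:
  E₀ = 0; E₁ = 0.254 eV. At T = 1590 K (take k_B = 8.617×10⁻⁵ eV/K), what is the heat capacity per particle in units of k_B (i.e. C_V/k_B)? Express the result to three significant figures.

k_BT = 8.617×10⁻⁵ × 1590 K = 0.13701 eV.
Eᵢ/kT = 0, 1.8539.
Z = Σ e^(−Eᵢ/kT) = e^(−0) + e^(−1.8539) = 1.0000 + 0.15663 = 1.1566.
⟨E⟩ = 0.034397 eV, ⟨E²⟩ = 0.0087369 eV².
C_V/k_B = (⟨E²⟩ − ⟨E⟩²)/(kT)² = (0.0087369 − 0.0011832)/0.018772 = 0.402.

0.402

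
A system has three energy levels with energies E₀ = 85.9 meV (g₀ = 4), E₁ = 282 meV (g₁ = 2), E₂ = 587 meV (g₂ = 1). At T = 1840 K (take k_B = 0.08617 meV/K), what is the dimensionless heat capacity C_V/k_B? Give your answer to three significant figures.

k_BT = 0.08617 × 1840 K = 158.55 meV.
Eᵢ/kT = 0.54178, 1.7786, 3.7023.
Z = Σ gᵢe^(−Eᵢ/kT) = 4·e^(−0.54178) + 2·e^(−1.7786) + 1·e^(−3.7023) = 2.3268 + 0.33775 + 0.024667 = 2.6892.
⟨E⟩ = 115.13 meV, ⟨E²⟩ = 19533 meV².
C_V/k_B = (⟨E²⟩ − ⟨E⟩²)/(kT)² = (19533 − 13255)/25138 = 0.250.

0.250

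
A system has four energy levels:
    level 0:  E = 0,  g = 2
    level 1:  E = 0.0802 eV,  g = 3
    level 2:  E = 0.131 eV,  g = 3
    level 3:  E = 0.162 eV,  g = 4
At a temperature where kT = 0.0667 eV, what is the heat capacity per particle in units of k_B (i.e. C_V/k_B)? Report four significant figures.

Eᵢ/kT = 0, 1.20240, 1.96402, 2.42879.
Z = Σ gᵢe^(−Eᵢ/kT) = 2·e^(−0) + 3·e^(−1.20240) + 3·e^(−1.96402) + 4·e^(−2.42879) = 2.00000 + 0.901417 + 0.420880 + 0.352574 = 3.67487.
⟨E⟩ = 0.0502184 eV, ⟨E²⟩ = 0.00606106 eV².
C_V/k_B = (⟨E²⟩ − ⟨E⟩²)/(kT)² = (0.00606106 − 0.00252189)/0.00444889 = 0.7955.

0.7955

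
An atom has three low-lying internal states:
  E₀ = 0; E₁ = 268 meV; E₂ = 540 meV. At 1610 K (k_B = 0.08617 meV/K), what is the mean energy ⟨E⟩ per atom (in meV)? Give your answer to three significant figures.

k_BT = 0.08617 × 1610 K = 138.73 meV.
Eᵢ/kT = 0, 1.9318, 3.8925.
Z = Σ e^(−Eᵢ/kT) = e^(−0) + e^(−1.9318) + e^(−3.8925) = 1.0000 + 0.14489 + 0.020394 = 1.1653.
⟨E⟩ = Σ Eᵢ e^(−Eᵢ/kT) / Z = (0·1.0000 + 268·0.14489 + 540·0.020394) / 1.1653 = 42.8 meV.

42.8 meV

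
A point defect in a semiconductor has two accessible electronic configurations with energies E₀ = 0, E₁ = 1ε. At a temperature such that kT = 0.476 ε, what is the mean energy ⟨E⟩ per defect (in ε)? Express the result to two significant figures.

Eᵢ/kT = 0, 2.101.
Z = Σ e^(−Eᵢ/kT) = e^(−0) + e^(−2.101) = 1.000 + 0.1223 = 1.122.
⟨E⟩ = Σ Eᵢ e^(−Eᵢ/kT) / Z = (0·1.000 + 1·0.1223) / 1.122 = 0.11 ε.

0.11 ε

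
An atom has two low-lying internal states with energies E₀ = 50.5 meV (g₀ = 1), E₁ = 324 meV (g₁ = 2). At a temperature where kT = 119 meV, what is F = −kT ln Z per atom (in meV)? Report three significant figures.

28.7 meV

Eᵢ/kT = 0.42437, 2.7227.
Z = Σ gᵢe^(−Eᵢ/kT) = 1·e^(−0.42437) + 2·e^(−2.7227) = 0.65418 + 0.13139 = 0.78557.
F = −kT ln Z = −119 × ln(0.78557) = −119 × -0.24135 = 28.7 meV.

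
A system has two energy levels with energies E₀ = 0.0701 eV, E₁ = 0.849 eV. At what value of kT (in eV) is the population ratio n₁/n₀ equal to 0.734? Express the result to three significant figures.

2.52 eV

n₁/n₀ = exp[−(E₁−E₀)/kT] = 0.734.
⇒ (E₁−E₀)/kT = ln(1/0.734) = ln(1.3624) = 0.30925.
kT = 0.7789 eV / 0.30925 = 2.52 eV.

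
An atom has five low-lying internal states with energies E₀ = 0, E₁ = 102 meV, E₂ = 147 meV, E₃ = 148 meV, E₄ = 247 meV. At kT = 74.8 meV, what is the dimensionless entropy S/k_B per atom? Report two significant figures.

1.1

Eᵢ/kT = 0, 1.364, 1.965, 1.979, 3.302.
Z = Σ e^(−Eᵢ/kT) = e^(−0) + e^(−1.364) + e^(−1.965) + e^(−1.979) + e^(−3.302) = 1.000 + 0.2556 + 0.1402 + 0.1382 + 0.03681 = 1.571.
⟨E⟩ = Σ EᵢPᵢ = 48.52 meV.
S/k_B = ln Z + ⟨E⟩/kT = ln(1.571) + 48.52/74.8 = 0.4517 + 0.6487 = 1.1.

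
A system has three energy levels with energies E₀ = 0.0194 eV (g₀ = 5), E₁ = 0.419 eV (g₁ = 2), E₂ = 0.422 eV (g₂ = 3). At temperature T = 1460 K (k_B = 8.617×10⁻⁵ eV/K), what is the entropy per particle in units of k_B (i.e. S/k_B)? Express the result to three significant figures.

k_BT = 8.617×10⁻⁵ × 1460 K = 0.12581 eV.
Eᵢ/kT = 0.15420, 3.3304, 3.3543.
Z = Σ gᵢe^(−Eᵢ/kT) = 5·e^(−0.15420) + 2·e^(−3.3304) + 3·e^(−3.3543) = 4.2855 + 0.071558 + 0.10480 = 4.4619.
⟨E⟩ = Σ EᵢPᵢ = 0.035265 eV.
S/k_B = ln Z + ⟨E⟩/kT = ln(4.4619) + 0.035265/0.12581 = 1.4956 + 0.28030 = 1.78.

1.78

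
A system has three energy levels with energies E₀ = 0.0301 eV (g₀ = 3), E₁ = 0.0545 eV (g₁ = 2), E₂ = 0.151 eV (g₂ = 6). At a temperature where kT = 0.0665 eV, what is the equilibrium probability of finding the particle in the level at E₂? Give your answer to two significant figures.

0.18

Eᵢ/kT = 0.4526, 0.8195, 2.271.
Z = Σ gᵢe^(−Eᵢ/kT) = 3·e^(−0.4526) + 2·e^(−0.8195) + 6·e^(−2.271) = 1.908 + 0.8813 + 0.6193 = 3.409.
P₂ = g₂ e^(−E₂/kT) / Z = 0.6193/3.409 = 0.18.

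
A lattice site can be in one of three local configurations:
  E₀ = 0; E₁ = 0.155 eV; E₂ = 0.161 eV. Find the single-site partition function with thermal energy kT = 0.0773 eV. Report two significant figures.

Eᵢ/kT = 0, 2.005, 2.083.
Z = Σ e^(−Eᵢ/kT) = e^(−0) + e^(−2.005) + e^(−2.083) = 1.000 + 0.1347 + 0.1246 = 1.259.

Z = 1.3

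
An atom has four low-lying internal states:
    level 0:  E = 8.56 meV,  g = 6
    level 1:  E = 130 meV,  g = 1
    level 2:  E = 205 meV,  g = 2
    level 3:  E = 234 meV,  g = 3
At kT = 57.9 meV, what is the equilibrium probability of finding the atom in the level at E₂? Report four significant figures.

Eᵢ/kT = 0.147841, 2.24525, 3.54059, 4.04145.
Z = Σ gᵢe^(−Eᵢ/kT) = 6·e^(−0.147841) + 1·e^(−2.24525) + 2·e^(−3.54059) + 3·e^(−4.04145) = 5.17541 + 0.105901 + 0.0579924 + 0.0527159 = 5.39202.
P₂ = g₂ e^(−E₂/kT) / Z = 0.0579924/5.39202 = 0.01076.

0.01076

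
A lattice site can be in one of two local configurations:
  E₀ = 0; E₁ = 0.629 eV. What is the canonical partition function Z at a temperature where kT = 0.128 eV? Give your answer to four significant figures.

Z = 1.007

Eᵢ/kT = 0, 4.91406.
Z = Σ e^(−Eᵢ/kT) = e^(−0) + e^(−4.91406) = 1.00000 + 0.00734262 = 1.00734.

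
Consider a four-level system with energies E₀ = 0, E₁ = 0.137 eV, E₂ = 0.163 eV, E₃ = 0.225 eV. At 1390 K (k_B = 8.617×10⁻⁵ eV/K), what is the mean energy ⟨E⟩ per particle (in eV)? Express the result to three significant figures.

0.0694 eV

k_BT = 8.617×10⁻⁵ × 1390 K = 0.11978 eV.
Eᵢ/kT = 0, 1.1438, 1.3608, 1.8784.
Z = Σ e^(−Eᵢ/kT) = e^(−0) + e^(−1.1438) + e^(−1.3608) + e^(−1.8784) = 1.0000 + 0.31861 + 0.25646 + 0.15283 = 1.7279.
⟨E⟩ = Σ Eᵢ e^(−Eᵢ/kT) / Z = (0·1.0000 + 0.137·0.31861 + 0.163·0.25646 + 0.225·0.15283) / 1.7279 = 0.0694 eV.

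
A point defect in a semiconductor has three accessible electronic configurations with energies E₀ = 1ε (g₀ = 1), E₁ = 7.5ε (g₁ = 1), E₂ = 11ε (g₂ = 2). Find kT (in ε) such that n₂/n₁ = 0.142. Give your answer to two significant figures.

n₂/n₁ = (g₂/g₁) exp[−(E₂−E₁)/kT] = 0.142.
⇒ (E₂−E₁)/kT = ln((2/1)/0.142) = ln(14.08) = 2.645.
kT = 3.5ε / 2.645 = 1.3 ε.

1.3 ε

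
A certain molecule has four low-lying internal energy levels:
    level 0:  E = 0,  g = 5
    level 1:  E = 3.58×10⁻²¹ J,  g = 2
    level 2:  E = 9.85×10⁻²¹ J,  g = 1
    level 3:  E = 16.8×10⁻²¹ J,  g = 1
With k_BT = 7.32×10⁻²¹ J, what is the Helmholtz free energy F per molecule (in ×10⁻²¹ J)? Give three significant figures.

Eᵢ/kT = 0, 0.48907, 1.3456, 2.2951.
Z = Σ gᵢe^(−Eᵢ/kT) = 5·e^(−0) + 2·e^(−0.48907) + 1·e^(−1.3456) + 1·e^(−2.2951) = 5.0000 + 1.2264 + 0.26038 + 0.10075 = 6.5875.
F = −kT ln Z = −7.32 × ln(6.5875) = −7.32 × 1.8852 = -13.8 ×10⁻²¹ J.

-13.8 ×10⁻²¹ J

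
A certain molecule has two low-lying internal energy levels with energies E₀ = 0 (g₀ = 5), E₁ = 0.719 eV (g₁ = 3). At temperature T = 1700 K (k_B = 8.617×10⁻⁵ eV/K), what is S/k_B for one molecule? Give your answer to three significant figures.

1.64

k_BT = 8.617×10⁻⁵ × 1700 K = 0.14649 eV.
Eᵢ/kT = 0, 4.9082.
Z = Σ gᵢe^(−Eᵢ/kT) = 5·e^(−0) + 3·e^(−4.9082) = 5.0000 + 0.022157 = 5.0222.
⟨E⟩ = Σ EᵢPᵢ = 0.0031721 eV.
S/k_B = ln Z + ⟨E⟩/kT = ln(5.0222) + 0.0031721/0.14649 = 1.6139 + 0.021654 = 1.64.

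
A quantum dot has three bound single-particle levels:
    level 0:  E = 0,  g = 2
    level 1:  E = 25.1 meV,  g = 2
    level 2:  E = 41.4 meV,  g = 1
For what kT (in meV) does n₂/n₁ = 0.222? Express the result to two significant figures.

n₂/n₁ = (g₂/g₁) exp[−(E₂−E₁)/kT] = 0.222.
⇒ (E₂−E₁)/kT = ln((1/2)/0.222) = ln(2.252) = 0.8118.
kT = 16.3 meV / 0.8118 = 20 meV.

20 meV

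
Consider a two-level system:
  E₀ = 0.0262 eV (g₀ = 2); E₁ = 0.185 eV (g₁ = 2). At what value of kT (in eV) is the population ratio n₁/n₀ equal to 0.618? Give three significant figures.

n₁/n₀ = (g₁/g₀) exp[−(E₁−E₀)/kT] = 0.618.
⇒ (E₁−E₀)/kT = ln((2/2)/0.618) = ln(1.6181) = 0.48125.
kT = 0.1588 eV / 0.48125 = 0.330 eV.

0.330 eV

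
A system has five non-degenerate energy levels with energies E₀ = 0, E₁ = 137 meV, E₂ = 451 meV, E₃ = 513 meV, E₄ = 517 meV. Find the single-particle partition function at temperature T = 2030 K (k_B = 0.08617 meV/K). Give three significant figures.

Z = 1.64

k_BT = 0.08617 × 2030 K = 174.93 meV.
Eᵢ/kT = 0, 0.78317, 2.5782, 2.9326, 2.9555.
Z = Σ e^(−Eᵢ/kT) = e^(−0) + e^(−0.78317) + e^(−2.5782) + e^(−2.9326) + e^(−2.9555) = 1.0000 + 0.45696 + 0.075911 + 0.053258 + 0.052053 = 1.6382.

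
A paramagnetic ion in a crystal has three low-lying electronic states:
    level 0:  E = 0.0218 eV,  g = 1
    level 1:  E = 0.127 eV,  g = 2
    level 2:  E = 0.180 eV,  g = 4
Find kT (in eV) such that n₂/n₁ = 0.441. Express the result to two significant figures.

n₂/n₁ = (g₂/g₁) exp[−(E₂−E₁)/kT] = 0.441.
⇒ (E₂−E₁)/kT = ln((4/2)/0.441) = ln(4.535) = 1.512.
kT = 0.053 eV / 1.512 = 0.035 eV.

0.035 eV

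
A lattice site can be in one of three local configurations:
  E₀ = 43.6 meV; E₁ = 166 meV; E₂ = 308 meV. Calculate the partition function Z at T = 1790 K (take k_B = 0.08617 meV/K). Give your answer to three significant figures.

Z = 1.23

k_BT = 0.08617 × 1790 K = 154.24 meV.
Eᵢ/kT = 0.28268, 1.0762, 1.9969.
Z = Σ e^(−Eᵢ/kT) = e^(−0.28268) + e^(−1.0762) + e^(−1.9969) = 0.75376 + 0.34089 + 0.13576 = 1.2304.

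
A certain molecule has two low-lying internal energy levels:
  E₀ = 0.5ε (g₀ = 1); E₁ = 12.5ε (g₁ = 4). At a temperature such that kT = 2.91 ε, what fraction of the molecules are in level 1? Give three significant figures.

0.0608

Eᵢ/kT = 0.17182, 4.2955.
Z = Σ gᵢe^(−Eᵢ/kT) = 1·e^(−0.17182) + 4·e^(−4.2955) = 0.84213 + 0.054519 = 0.89665.
P₁ = g₁ e^(−E₁/kT) / Z = 0.054519/0.89665 = 0.0608.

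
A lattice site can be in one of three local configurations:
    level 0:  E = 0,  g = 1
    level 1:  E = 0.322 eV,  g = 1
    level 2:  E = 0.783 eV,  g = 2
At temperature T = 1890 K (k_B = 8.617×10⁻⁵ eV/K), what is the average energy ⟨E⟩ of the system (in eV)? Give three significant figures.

0.0497 eV

k_BT = 8.617×10⁻⁵ × 1890 K = 0.16286 eV.
Eᵢ/kT = 0, 1.9772, 4.8078.
Z = Σ gᵢe^(−Eᵢ/kT) = 1·e^(−0) + 1·e^(−1.9772) + 2·e^(−4.8078) = 1.0000 + 0.13846 + 0.016332 = 1.1548.
⟨E⟩ = Σ Eᵢ gᵢe^(−Eᵢ/kT) / Z = (0·1.0000 + 0.322·0.13846 + 0.783·0.016332) / 1.1548 = 0.0497 eV.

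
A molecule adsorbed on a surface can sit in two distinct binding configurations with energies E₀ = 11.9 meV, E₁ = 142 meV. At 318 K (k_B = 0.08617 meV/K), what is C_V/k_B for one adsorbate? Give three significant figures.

0.192

k_BT = 0.08617 × 318 K = 27.402 meV.
Eᵢ/kT = 0.43427, 5.1821.
Z = Σ e^(−Eᵢ/kT) = e^(−0.43427) + e^(−5.1821) = 0.64774 + 0.0056162 = 0.65336.
⟨E⟩ = 13.018 meV, ⟨E²⟩ = 313.72 meV².
C_V/k_B = (⟨E²⟩ − ⟨E⟩²)/(kT)² = (313.72 − 169.47)/750.87 = 0.192.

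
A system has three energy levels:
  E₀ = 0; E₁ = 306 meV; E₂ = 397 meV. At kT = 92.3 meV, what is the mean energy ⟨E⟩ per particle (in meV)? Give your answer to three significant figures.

Eᵢ/kT = 0, 3.3153, 4.3012.
Z = Σ e^(−Eᵢ/kT) = e^(−0) + e^(−3.3153) + e^(−4.3012) = 1.0000 + 0.036323 + 0.013552 = 1.0499.
⟨E⟩ = Σ Eᵢ e^(−Eᵢ/kT) / Z = (0·1.0000 + 306·0.036323 + 397·0.013552) / 1.0499 = 15.7 meV.

15.7 meV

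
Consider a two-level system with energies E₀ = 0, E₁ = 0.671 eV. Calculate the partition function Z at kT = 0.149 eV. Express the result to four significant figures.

Eᵢ/kT = 0, 4.50336.
Z = Σ e^(−Eᵢ/kT) = e^(−0) + e^(−4.50336) = 1.00000 + 0.0110717 = 1.01107.

Z = 1.011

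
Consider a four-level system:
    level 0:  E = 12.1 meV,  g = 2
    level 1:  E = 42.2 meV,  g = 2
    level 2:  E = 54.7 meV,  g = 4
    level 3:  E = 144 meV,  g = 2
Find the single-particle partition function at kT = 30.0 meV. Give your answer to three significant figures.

Z = 2.49

Eᵢ/kT = 0.40333, 1.4067, 1.8233, 4.8000.
Z = Σ gᵢe^(−Eᵢ/kT) = 2·e^(−0.40333) + 2·e^(−1.4067) + 4·e^(−1.8233) + 2·e^(−4.8000) = 1.3362 + 0.48990 + 0.64597 + 0.016459 = 2.4885.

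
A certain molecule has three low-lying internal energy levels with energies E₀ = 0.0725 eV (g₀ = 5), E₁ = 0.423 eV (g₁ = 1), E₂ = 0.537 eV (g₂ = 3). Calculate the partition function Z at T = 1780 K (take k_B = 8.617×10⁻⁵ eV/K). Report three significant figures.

k_BT = 8.617×10⁻⁵ × 1780 K = 0.15338 eV.
Eᵢ/kT = 0.47268, 2.7579, 3.5011.
Z = Σ gᵢe^(−Eᵢ/kT) = 5·e^(−0.47268) + 1·e^(−2.7579) + 3·e^(−3.5011) = 3.1166 + 0.063425 + 0.090493 = 3.2705.

Z = 3.27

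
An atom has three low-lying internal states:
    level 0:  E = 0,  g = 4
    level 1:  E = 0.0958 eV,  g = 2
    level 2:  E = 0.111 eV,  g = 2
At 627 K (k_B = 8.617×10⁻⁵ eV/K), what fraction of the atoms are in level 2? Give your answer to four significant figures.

0.05577

k_BT = 8.617×10⁻⁵ × 627 K = 0.0540286 eV.
Eᵢ/kT = 0, 1.77313, 2.05447.
Z = Σ gᵢe^(−Eᵢ/kT) = 4·e^(−0) + 2·e^(−1.77313) + 2·e^(−2.05447) = 4.00000 + 0.339601 + 0.256321 = 4.59592.
P₂ = g₂ e^(−E₂/kT) / Z = 0.256321/4.59592 = 0.05577.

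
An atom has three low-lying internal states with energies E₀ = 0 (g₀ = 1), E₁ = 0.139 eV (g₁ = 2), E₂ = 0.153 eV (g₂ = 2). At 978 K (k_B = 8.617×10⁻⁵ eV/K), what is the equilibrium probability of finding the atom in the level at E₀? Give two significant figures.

0.58

k_BT = 8.617×10⁻⁵ × 978 K = 0.08427 eV.
Eᵢ/kT = 0, 1.649, 1.816.
Z = Σ gᵢe^(−Eᵢ/kT) = 1·e^(−0) + 2·e^(−1.649) + 2·e^(−1.816) = 1.000 + 0.3845 + 0.3254 = 1.710.
P₀ = g₀ e^(−E₀/kT) / Z = 1.000/1.710 = 0.58.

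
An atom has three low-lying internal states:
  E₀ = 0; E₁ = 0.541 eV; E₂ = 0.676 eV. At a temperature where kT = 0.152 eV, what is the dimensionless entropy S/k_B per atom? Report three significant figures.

0.187

Eᵢ/kT = 0, 3.5592, 4.4474.
Z = Σ e^(−Eᵢ/kT) = e^(−0) + e^(−3.5592) + e^(−4.4474) = 1.0000 + 0.028462 + 0.011709 = 1.0402.
⟨E⟩ = Σ EᵢPᵢ = 0.022412 eV.
S/k_B = ln Z + ⟨E⟩/kT = ln(1.0402) + 0.022412/0.152 = 0.039413 + 0.14745 = 0.187.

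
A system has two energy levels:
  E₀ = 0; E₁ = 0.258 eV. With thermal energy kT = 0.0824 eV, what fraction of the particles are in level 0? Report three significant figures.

0.958

Eᵢ/kT = 0, 3.1311.
Z = Σ e^(−Eᵢ/kT) = e^(−0) + e^(−3.1311) = 1.0000 + 0.043670 = 1.0437.
P₀ = e^(−E₀/kT) / Z = 1.0000/1.0437 = 0.958.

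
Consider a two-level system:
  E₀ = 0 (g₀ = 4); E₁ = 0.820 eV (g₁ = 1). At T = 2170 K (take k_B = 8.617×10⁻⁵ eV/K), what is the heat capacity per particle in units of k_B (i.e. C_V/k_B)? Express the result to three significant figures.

0.0595

k_BT = 8.617×10⁻⁵ × 2170 K = 0.18699 eV.
Eᵢ/kT = 0, 4.3853.
Z = Σ gᵢe^(−Eᵢ/kT) = 4·e^(−0) + 1·e^(−4.3853) = 4.0000 + 0.012459 = 4.0125.
⟨E⟩ = 0.0025461 eV, ⟨E²⟩ = 0.0020878 eV².
C_V/k_B = (⟨E²⟩ − ⟨E⟩²)/(kT)² = (0.0020878 − 0.0000064826)/0.034965 = 0.0595.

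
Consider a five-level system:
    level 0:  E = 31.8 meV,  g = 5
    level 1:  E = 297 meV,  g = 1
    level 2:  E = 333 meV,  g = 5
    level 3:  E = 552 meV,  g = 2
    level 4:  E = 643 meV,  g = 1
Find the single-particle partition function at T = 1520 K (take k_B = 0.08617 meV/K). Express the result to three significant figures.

k_BT = 0.08617 × 1520 K = 130.98 meV.
Eᵢ/kT = 0.24279, 2.2675, 2.5424, 4.2144, 4.9091.
Z = Σ gᵢe^(−Eᵢ/kT) = 5·e^(−0.24279) + 1·e^(−2.2675) + 5·e^(−2.5424) + 2·e^(−4.2144) + 1·e^(−4.9091) = 3.9222 + 0.10357 + 0.39339 + 0.029562 + 0.0073791 = 4.4561.

Z = 4.46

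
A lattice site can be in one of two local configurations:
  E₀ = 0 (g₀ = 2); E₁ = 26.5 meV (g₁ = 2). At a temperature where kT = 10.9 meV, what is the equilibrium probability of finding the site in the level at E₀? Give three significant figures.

0.919

Eᵢ/kT = 0, 2.4312.
Z = Σ gᵢe^(−Eᵢ/kT) = 2·e^(−0) + 2·e^(−2.4312) = 2.0000 + 0.17586 = 2.1759.
P₀ = g₀ e^(−E₀/kT) / Z = 2.0000/2.1759 = 0.919.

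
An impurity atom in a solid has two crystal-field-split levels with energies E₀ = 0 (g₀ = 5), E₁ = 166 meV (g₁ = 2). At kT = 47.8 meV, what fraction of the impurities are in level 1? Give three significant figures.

Eᵢ/kT = 0, 3.4728.
Z = Σ gᵢe^(−Eᵢ/kT) = 5·e^(−0) + 2·e^(−3.4728) = 5.0000 + 0.062060 = 5.0621.
P₁ = g₁ e^(−E₁/kT) / Z = 0.062060/5.0621 = 0.0123.

0.0123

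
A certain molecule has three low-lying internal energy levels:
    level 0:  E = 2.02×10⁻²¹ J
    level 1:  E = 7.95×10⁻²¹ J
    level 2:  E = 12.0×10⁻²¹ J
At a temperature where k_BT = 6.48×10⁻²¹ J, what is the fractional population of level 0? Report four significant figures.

0.6193

Eᵢ/kT = 0.311728, 1.22685, 1.85185.
Z = Σ e^(−Eᵢ/kT) = e^(−0.311728) + e^(−1.22685) + e^(−1.85185) = 0.732181 + 0.293215 + 0.156947 = 1.18234.
P₀ = e^(−E₀/kT) / Z = 0.732181/1.18234 = 0.6193.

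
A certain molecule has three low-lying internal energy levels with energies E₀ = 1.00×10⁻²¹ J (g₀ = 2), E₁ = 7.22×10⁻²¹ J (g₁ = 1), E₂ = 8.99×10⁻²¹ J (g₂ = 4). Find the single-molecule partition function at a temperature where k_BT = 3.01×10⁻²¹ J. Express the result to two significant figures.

Eᵢ/kT = 0.3322, 2.399, 2.987.
Z = Σ gᵢe^(−Eᵢ/kT) = 2·e^(−0.3322) + 1·e^(−2.399) + 4·e^(−2.987) = 1.435 + 0.09081 + 0.2018 = 1.728.

Z = 1.7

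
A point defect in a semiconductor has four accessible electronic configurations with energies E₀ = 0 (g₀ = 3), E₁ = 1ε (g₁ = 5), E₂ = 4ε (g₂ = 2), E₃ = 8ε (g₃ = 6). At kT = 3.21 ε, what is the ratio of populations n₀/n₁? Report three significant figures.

0.819

n₀/n₁ = (g₀/g₁) exp[−(E₀−E₁)/kT] = (3/5) × exp(−(-1ε)/(3.21ε)) = (3/5) × exp(0.31153) = 0.819.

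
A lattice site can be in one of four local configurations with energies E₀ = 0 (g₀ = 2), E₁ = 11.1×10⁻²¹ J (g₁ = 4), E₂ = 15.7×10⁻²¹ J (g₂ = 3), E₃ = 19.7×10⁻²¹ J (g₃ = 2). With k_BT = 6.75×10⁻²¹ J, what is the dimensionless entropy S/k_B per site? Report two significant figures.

Eᵢ/kT = 0, 1.644, 2.326, 2.919.
Z = Σ gᵢe^(−Eᵢ/kT) = 2·e^(−0) + 4·e^(−1.644) + 3·e^(−2.326) + 2·e^(−2.919) = 2.000 + 0.7728 + 0.2931 + 0.1080 = 3.174.
⟨E⟩ = Σ EᵢPᵢ = 4.823 ×10⁻²¹ J.
S/k_B = ln Z + ⟨E⟩/kT = ln(3.174) + 4.823/6.75 = 1.155 + 0.7145 = 1.9.

1.9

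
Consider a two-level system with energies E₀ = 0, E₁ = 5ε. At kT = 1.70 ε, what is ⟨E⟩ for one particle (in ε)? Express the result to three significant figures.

0.251 ε

Eᵢ/kT = 0, 2.9412.
Z = Σ e^(−Eᵢ/kT) = e^(−0) + e^(−2.9412) = 1.0000 + 0.052802 = 1.0528.
⟨E⟩ = Σ Eᵢ e^(−Eᵢ/kT) / Z = (0·1.0000 + 5·0.052802) / 1.0528 = 0.251 ε.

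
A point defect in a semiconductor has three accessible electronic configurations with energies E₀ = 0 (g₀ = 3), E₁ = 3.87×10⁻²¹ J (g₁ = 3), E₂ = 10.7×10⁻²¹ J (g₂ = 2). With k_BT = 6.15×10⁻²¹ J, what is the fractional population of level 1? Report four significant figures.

Eᵢ/kT = 0, 0.629268, 1.73984.
Z = Σ gᵢe^(−Eᵢ/kT) = 3·e^(−0) + 3·e^(−0.629268) + 2·e^(−1.73984) = 3.00000 + 1.59895 + 0.351097 = 4.95005.
P₁ = g₁ e^(−E₁/kT) / Z = 1.59895/4.95005 = 0.3230.

0.3230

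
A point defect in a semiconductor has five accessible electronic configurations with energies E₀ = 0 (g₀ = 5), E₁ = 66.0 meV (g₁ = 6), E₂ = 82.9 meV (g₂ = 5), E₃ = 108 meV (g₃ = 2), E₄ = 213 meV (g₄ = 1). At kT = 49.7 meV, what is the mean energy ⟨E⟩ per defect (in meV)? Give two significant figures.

Eᵢ/kT = 0, 1.328, 1.668, 2.173, 4.286.
Z = Σ gᵢe^(−Eᵢ/kT) = 5·e^(−0) + 6·e^(−1.328) + 5·e^(−1.668) + 2·e^(−2.173) + 1·e^(−4.286) = 5.000 + 1.590 + 0.9431 + 0.2277 + 0.01376 = 7.775.
⟨E⟩ = Σ Eᵢ gᵢe^(−Eᵢ/kT) / Z = (0·5.000 + 66.0·1.590 + 82.9·0.9431 + 108·0.2277 + 213·0.01376) / 7.775 = 27 meV.

27 meV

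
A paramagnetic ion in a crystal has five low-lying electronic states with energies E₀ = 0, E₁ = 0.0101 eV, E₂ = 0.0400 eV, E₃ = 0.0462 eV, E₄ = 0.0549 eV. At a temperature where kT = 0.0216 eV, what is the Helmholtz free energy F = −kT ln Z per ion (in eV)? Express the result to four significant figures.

-0.01475 eV

Eᵢ/kT = 0, 0.467593, 1.85185, 2.13889, 2.54167.
Z = Σ e^(−Eᵢ/kT) = e^(−0) + e^(−0.467593) + e^(−1.85185) + e^(−2.13889) + e^(−2.54167) = 1.00000 + 0.626508 + 0.156947 + 0.117786 + 0.0787348 = 1.97998.
F = −kT ln Z = −0.0216 × ln(1.97998) = −0.0216 × 0.683087 = -0.01475 eV.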